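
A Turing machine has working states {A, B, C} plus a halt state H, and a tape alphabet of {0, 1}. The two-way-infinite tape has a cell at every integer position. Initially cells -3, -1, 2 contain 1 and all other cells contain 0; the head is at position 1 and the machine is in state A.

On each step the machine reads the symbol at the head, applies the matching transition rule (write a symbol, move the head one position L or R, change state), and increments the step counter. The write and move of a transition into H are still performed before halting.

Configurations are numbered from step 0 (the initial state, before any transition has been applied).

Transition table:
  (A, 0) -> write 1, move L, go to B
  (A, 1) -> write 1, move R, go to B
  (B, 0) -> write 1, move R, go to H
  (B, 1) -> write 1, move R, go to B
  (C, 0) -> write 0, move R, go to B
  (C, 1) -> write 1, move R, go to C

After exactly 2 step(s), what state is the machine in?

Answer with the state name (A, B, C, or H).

Step 1: in state A at pos 1, read 0 -> (A,0)->write 1,move L,goto B. Now: state=B, head=0, tape[-4..3]=01010110 (head:     ^)
Step 2: in state B at pos 0, read 0 -> (B,0)->write 1,move R,goto H. Now: state=H, head=1, tape[-4..3]=01011110 (head:      ^)

Answer: H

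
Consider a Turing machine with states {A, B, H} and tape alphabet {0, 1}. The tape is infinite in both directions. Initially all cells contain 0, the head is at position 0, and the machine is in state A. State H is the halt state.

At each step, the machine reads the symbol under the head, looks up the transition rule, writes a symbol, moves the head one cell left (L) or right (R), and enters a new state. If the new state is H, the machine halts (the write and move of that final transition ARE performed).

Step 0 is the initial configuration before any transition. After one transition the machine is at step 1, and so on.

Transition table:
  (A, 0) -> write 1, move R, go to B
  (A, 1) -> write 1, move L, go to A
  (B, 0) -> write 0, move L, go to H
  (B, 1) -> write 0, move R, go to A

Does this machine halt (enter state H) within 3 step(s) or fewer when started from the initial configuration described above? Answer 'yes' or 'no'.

Step 1: in state A at pos 0, read 0 -> (A,0)->write 1,move R,goto B. Now: state=B, head=1, tape[-1..2]=0100 (head:   ^)
Step 2: in state B at pos 1, read 0 -> (B,0)->write 0,move L,goto H. Now: state=H, head=0, tape[-1..2]=0100 (head:  ^)
State H reached at step 2; 2 <= 3 -> yes

Answer: yes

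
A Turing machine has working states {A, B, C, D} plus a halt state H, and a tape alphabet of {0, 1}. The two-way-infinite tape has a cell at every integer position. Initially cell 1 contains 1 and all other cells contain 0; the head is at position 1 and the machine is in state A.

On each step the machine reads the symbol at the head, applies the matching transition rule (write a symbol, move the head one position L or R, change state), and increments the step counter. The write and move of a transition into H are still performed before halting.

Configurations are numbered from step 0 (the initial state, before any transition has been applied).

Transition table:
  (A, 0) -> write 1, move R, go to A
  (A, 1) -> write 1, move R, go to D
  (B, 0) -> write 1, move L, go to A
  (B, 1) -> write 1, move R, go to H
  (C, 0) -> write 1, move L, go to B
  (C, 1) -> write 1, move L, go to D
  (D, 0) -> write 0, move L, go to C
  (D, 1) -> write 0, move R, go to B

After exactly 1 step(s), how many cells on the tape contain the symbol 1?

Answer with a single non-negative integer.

Step 1: in state A at pos 1, read 1 -> (A,1)->write 1,move R,goto D. Now: state=D, head=2, tape[0..3]=0100 (head:   ^)
Cells containing 1 after step 1: {1} -> 1 cell(s)

Answer: 1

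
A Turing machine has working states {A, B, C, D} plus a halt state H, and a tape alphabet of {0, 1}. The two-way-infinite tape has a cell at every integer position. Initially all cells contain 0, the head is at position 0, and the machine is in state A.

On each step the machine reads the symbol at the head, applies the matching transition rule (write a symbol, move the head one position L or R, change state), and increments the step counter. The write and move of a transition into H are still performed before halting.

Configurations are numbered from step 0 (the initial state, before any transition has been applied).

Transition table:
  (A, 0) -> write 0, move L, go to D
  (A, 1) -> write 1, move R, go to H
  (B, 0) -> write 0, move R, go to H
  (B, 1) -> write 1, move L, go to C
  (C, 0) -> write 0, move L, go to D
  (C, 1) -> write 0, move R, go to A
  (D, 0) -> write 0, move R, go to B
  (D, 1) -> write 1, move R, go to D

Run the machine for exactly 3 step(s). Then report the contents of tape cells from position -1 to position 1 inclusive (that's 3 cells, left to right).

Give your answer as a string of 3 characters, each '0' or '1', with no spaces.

Answer: 000

Derivation:
Step 1: in state A at pos 0, read 0 -> (A,0)->write 0,move L,goto D. Now: state=D, head=-1, tape[-2..1]=0000 (head:  ^)
Step 2: in state D at pos -1, read 0 -> (D,0)->write 0,move R,goto B. Now: state=B, head=0, tape[-2..1]=0000 (head:   ^)
Step 3: in state B at pos 0, read 0 -> (B,0)->write 0,move R,goto H. Now: state=H, head=1, tape[-2..2]=00000 (head:    ^)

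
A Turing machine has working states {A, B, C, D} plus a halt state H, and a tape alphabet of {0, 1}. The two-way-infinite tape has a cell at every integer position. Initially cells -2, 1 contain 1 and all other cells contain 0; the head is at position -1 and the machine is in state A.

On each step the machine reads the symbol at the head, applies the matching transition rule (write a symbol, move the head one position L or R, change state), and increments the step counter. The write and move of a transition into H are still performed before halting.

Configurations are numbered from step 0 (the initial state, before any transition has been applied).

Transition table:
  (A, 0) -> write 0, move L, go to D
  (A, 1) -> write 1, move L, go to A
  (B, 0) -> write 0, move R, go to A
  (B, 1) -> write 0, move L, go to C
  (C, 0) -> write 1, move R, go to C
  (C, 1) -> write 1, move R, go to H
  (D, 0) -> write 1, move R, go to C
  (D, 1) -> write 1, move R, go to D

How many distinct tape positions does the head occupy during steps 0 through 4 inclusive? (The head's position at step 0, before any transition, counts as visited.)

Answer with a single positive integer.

Step 1: in state A at pos -1, read 0 -> (A,0)->write 0,move L,goto D. Now: state=D, head=-2, tape[-3..2]=010010 (head:  ^)
Step 2: in state D at pos -2, read 1 -> (D,1)->write 1,move R,goto D. Now: state=D, head=-1, tape[-3..2]=010010 (head:   ^)
Step 3: in state D at pos -1, read 0 -> (D,0)->write 1,move R,goto C. Now: state=C, head=0, tape[-3..2]=011010 (head:    ^)
Step 4: in state C at pos 0, read 0 -> (C,0)->write 1,move R,goto C. Now: state=C, head=1, tape[-3..2]=011110 (head:     ^)
Head positions at steps 0..4: starting at -1, distinct positions visited = {-2, -1, 0, 1} -> 4 position(s)

Answer: 4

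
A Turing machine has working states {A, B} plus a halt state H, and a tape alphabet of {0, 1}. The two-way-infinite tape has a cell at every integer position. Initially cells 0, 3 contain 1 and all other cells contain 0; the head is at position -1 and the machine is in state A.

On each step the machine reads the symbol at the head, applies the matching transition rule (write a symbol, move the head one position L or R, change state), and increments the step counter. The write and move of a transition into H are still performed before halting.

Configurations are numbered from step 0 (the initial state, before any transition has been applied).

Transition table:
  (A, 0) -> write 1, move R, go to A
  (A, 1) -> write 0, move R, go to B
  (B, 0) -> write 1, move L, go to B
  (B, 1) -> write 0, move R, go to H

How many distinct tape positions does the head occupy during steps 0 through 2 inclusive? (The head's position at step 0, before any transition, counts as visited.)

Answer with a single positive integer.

Answer: 3

Derivation:
Step 1: in state A at pos -1, read 0 -> (A,0)->write 1,move R,goto A. Now: state=A, head=0, tape[-2..4]=0110010 (head:   ^)
Step 2: in state A at pos 0, read 1 -> (A,1)->write 0,move R,goto B. Now: state=B, head=1, tape[-2..4]=0100010 (head:    ^)
Head positions at steps 0..2: starting at -1, distinct positions visited = {-1, 0, 1} -> 3 position(s)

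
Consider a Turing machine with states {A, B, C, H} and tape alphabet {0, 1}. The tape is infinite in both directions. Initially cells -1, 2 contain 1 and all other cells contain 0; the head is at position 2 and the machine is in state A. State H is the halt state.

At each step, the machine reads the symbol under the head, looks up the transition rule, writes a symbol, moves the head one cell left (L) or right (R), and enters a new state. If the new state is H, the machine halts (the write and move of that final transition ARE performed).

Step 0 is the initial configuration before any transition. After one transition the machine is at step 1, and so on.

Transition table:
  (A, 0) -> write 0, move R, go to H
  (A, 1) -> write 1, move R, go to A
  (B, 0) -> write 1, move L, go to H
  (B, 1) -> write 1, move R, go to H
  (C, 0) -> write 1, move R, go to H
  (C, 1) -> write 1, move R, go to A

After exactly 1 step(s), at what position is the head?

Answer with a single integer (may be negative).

Answer: 3

Derivation:
Step 1: in state A at pos 2, read 1 -> (A,1)->write 1,move R,goto A. Now: state=A, head=3, tape[-2..4]=0100100 (head:      ^)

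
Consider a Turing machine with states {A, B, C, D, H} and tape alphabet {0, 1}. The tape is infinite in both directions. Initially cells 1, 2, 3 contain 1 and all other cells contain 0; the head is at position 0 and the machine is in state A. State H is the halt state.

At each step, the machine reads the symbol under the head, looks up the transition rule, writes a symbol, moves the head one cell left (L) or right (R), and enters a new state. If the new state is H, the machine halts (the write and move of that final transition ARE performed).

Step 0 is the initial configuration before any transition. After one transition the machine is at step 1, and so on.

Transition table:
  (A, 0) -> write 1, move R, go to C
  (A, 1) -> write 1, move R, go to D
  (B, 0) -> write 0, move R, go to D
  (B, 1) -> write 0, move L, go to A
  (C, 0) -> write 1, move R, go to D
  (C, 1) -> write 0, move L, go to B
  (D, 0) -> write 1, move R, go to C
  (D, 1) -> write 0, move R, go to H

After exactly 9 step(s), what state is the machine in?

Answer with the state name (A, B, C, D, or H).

Answer: D

Derivation:
Step 1: in state A at pos 0, read 0 -> (A,0)->write 1,move R,goto C. Now: state=C, head=1, tape[-1..4]=011110 (head:   ^)
Step 2: in state C at pos 1, read 1 -> (C,1)->write 0,move L,goto B. Now: state=B, head=0, tape[-1..4]=010110 (head:  ^)
Step 3: in state B at pos 0, read 1 -> (B,1)->write 0,move L,goto A. Now: state=A, head=-1, tape[-2..4]=0000110 (head:  ^)
Step 4: in state A at pos -1, read 0 -> (A,0)->write 1,move R,goto C. Now: state=C, head=0, tape[-2..4]=0100110 (head:   ^)
Step 5: in state C at pos 0, read 0 -> (C,0)->write 1,move R,goto D. Now: state=D, head=1, tape[-2..4]=0110110 (head:    ^)
Step 6: in state D at pos 1, read 0 -> (D,0)->write 1,move R,goto C. Now: state=C, head=2, tape[-2..4]=0111110 (head:     ^)
Step 7: in state C at pos 2, read 1 -> (C,1)->write 0,move L,goto B. Now: state=B, head=1, tape[-2..4]=0111010 (head:    ^)
Step 8: in state B at pos 1, read 1 -> (B,1)->write 0,move L,goto A. Now: state=A, head=0, tape[-2..4]=0110010 (head:   ^)
Step 9: in state A at pos 0, read 1 -> (A,1)->write 1,move R,goto D. Now: state=D, head=1, tape[-2..4]=0110010 (head:    ^)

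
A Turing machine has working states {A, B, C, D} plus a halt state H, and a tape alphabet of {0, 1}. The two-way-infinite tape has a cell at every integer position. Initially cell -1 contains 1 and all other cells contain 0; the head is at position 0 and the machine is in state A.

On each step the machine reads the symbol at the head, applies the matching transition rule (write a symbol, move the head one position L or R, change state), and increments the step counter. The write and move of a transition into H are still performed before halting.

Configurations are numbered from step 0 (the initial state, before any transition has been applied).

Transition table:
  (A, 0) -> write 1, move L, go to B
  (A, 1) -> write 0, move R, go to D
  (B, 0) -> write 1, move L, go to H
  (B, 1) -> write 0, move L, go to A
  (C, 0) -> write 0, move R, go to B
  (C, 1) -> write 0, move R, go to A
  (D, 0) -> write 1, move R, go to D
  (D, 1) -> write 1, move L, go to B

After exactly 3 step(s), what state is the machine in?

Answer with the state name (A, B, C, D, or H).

Answer: B

Derivation:
Step 1: in state A at pos 0, read 0 -> (A,0)->write 1,move L,goto B. Now: state=B, head=-1, tape[-2..1]=0110 (head:  ^)
Step 2: in state B at pos -1, read 1 -> (B,1)->write 0,move L,goto A. Now: state=A, head=-2, tape[-3..1]=00010 (head:  ^)
Step 3: in state A at pos -2, read 0 -> (A,0)->write 1,move L,goto B. Now: state=B, head=-3, tape[-4..1]=001010 (head:  ^)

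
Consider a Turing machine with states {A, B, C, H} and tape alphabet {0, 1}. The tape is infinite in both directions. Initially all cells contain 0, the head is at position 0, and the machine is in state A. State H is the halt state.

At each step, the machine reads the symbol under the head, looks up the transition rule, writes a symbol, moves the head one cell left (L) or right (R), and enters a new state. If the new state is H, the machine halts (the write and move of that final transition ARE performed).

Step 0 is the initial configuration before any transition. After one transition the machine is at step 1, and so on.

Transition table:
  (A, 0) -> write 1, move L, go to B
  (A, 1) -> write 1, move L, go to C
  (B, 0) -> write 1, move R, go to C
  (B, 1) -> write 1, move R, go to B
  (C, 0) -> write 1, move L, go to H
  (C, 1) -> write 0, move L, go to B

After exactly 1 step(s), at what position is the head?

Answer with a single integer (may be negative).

Step 1: in state A at pos 0, read 0 -> (A,0)->write 1,move L,goto B. Now: state=B, head=-1, tape[-2..1]=0010 (head:  ^)

Answer: -1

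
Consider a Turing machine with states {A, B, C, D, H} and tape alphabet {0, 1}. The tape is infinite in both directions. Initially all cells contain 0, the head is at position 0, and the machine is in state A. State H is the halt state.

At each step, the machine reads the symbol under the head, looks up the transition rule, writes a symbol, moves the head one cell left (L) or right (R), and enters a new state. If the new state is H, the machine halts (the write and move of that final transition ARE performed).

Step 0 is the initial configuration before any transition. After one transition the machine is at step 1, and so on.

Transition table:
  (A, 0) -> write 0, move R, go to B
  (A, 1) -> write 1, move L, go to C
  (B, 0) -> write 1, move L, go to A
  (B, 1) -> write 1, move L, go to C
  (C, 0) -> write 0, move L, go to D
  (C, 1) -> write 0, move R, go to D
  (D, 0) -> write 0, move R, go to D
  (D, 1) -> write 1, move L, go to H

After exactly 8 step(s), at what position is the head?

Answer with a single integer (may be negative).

Step 1: in state A at pos 0, read 0 -> (A,0)->write 0,move R,goto B. Now: state=B, head=1, tape[-1..2]=0000 (head:   ^)
Step 2: in state B at pos 1, read 0 -> (B,0)->write 1,move L,goto A. Now: state=A, head=0, tape[-1..2]=0010 (head:  ^)
Step 3: in state A at pos 0, read 0 -> (A,0)->write 0,move R,goto B. Now: state=B, head=1, tape[-1..2]=0010 (head:   ^)
Step 4: in state B at pos 1, read 1 -> (B,1)->write 1,move L,goto C. Now: state=C, head=0, tape[-1..2]=0010 (head:  ^)
Step 5: in state C at pos 0, read 0 -> (C,0)->write 0,move L,goto D. Now: state=D, head=-1, tape[-2..2]=00010 (head:  ^)
Step 6: in state D at pos -1, read 0 -> (D,0)->write 0,move R,goto D. Now: state=D, head=0, tape[-2..2]=00010 (head:   ^)
Step 7: in state D at pos 0, read 0 -> (D,0)->write 0,move R,goto D. Now: state=D, head=1, tape[-2..2]=00010 (head:    ^)
Step 8: in state D at pos 1, read 1 -> (D,1)->write 1,move L,goto H. Now: state=H, head=0, tape[-2..2]=00010 (head:   ^)

Answer: 0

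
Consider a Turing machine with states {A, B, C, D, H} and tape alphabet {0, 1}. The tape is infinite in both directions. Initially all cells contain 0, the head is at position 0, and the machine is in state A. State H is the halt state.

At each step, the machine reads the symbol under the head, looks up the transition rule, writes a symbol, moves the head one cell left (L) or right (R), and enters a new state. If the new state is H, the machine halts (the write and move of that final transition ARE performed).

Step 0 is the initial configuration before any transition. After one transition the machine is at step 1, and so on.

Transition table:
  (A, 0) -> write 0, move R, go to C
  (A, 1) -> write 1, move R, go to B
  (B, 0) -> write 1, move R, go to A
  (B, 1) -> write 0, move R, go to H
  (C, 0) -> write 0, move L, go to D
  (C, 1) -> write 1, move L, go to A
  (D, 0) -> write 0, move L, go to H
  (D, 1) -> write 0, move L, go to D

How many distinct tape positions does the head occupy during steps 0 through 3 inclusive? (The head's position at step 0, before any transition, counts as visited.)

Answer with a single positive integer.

Answer: 3

Derivation:
Step 1: in state A at pos 0, read 0 -> (A,0)->write 0,move R,goto C. Now: state=C, head=1, tape[-1..2]=0000 (head:   ^)
Step 2: in state C at pos 1, read 0 -> (C,0)->write 0,move L,goto D. Now: state=D, head=0, tape[-1..2]=0000 (head:  ^)
Step 3: in state D at pos 0, read 0 -> (D,0)->write 0,move L,goto H. Now: state=H, head=-1, tape[-2..2]=00000 (head:  ^)
Head positions at steps 0..3: starting at 0, distinct positions visited = {-1, 0, 1} -> 3 position(s)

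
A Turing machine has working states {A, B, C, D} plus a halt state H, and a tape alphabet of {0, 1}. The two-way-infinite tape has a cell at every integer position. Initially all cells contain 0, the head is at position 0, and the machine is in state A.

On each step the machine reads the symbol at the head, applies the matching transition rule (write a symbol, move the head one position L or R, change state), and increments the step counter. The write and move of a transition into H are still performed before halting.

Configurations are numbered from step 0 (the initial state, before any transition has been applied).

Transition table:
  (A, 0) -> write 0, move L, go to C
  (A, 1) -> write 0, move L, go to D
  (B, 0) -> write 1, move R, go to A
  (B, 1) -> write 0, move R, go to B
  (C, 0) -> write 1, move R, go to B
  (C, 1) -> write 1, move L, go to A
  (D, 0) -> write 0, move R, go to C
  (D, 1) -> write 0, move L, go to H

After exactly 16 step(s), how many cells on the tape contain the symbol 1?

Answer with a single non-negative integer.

Step 1: in state A at pos 0, read 0 -> (A,0)->write 0,move L,goto C. Now: state=C, head=-1, tape[-2..1]=0000 (head:  ^)
Step 2: in state C at pos -1, read 0 -> (C,0)->write 1,move R,goto B. Now: state=B, head=0, tape[-2..1]=0100 (head:   ^)
Step 3: in state B at pos 0, read 0 -> (B,0)->write 1,move R,goto A. Now: state=A, head=1, tape[-2..2]=01100 (head:    ^)
Step 4: in state A at pos 1, read 0 -> (A,0)->write 0,move L,goto C. Now: state=C, head=0, tape[-2..2]=01100 (head:   ^)
Step 5: in state C at pos 0, read 1 -> (C,1)->write 1,move L,goto A. Now: state=A, head=-1, tape[-2..2]=01100 (head:  ^)
Step 6: in state A at pos -1, read 1 -> (A,1)->write 0,move L,goto D. Now: state=D, head=-2, tape[-3..2]=000100 (head:  ^)
Step 7: in state D at pos -2, read 0 -> (D,0)->write 0,move R,goto C. Now: state=C, head=-1, tape[-3..2]=000100 (head:   ^)
Step 8: in state C at pos -1, read 0 -> (C,0)->write 1,move R,goto B. Now: state=B, head=0, tape[-3..2]=001100 (head:    ^)
Step 9: in state B at pos 0, read 1 -> (B,1)->write 0,move R,goto B. Now: state=B, head=1, tape[-3..2]=001000 (head:     ^)
Step 10: in state B at pos 1, read 0 -> (B,0)->write 1,move R,goto A. Now: state=A, head=2, tape[-3..3]=0010100 (head:      ^)
Step 11: in state A at pos 2, read 0 -> (A,0)->write 0,move L,goto C. Now: state=C, head=1, tape[-3..3]=0010100 (head:     ^)
Step 12: in state C at pos 1, read 1 -> (C,1)->write 1,move L,goto A. Now: state=A, head=0, tape[-3..3]=0010100 (head:    ^)
Step 13: in state A at pos 0, read 0 -> (A,0)->write 0,move L,goto C. Now: state=C, head=-1, tape[-3..3]=0010100 (head:   ^)
Step 14: in state C at pos -1, read 1 -> (C,1)->write 1,move L,goto A. Now: state=A, head=-2, tape[-3..3]=0010100 (head:  ^)
Step 15: in state A at pos -2, read 0 -> (A,0)->write 0,move L,goto C. Now: state=C, head=-3, tape[-4..3]=00010100 (head:  ^)
Step 16: in state C at pos -3, read 0 -> (C,0)->write 1,move R,goto B. Now: state=B, head=-2, tape[-4..3]=01010100 (head:   ^)
Cells containing 1 after step 16: {-3, -1, 1} -> 3 cell(s)

Answer: 3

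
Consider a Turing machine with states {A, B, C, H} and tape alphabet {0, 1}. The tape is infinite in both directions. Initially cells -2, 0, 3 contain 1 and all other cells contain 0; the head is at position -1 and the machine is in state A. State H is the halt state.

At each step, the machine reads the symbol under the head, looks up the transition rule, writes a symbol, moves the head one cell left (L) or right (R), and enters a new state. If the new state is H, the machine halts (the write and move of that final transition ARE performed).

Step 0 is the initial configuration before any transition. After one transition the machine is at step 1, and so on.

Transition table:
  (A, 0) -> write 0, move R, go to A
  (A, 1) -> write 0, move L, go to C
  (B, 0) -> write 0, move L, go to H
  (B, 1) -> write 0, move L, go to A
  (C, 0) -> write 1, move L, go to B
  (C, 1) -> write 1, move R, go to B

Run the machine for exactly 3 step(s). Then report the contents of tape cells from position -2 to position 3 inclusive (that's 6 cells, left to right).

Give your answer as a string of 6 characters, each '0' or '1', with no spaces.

Step 1: in state A at pos -1, read 0 -> (A,0)->write 0,move R,goto A. Now: state=A, head=0, tape[-3..4]=01010010 (head:    ^)
Step 2: in state A at pos 0, read 1 -> (A,1)->write 0,move L,goto C. Now: state=C, head=-1, tape[-3..4]=01000010 (head:   ^)
Step 3: in state C at pos -1, read 0 -> (C,0)->write 1,move L,goto B. Now: state=B, head=-2, tape[-3..4]=01100010 (head:  ^)

Answer: 110001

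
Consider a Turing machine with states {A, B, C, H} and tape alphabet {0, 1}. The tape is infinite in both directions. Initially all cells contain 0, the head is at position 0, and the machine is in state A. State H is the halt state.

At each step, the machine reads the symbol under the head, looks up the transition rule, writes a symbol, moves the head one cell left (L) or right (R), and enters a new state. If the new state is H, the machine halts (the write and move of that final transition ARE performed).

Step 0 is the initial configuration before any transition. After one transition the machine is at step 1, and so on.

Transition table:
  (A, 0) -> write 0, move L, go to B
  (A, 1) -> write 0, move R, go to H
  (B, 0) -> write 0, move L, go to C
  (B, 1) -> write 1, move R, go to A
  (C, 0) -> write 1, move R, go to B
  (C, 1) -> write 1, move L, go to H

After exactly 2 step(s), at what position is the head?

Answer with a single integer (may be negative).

Answer: -2

Derivation:
Step 1: in state A at pos 0, read 0 -> (A,0)->write 0,move L,goto B. Now: state=B, head=-1, tape[-2..1]=0000 (head:  ^)
Step 2: in state B at pos -1, read 0 -> (B,0)->write 0,move L,goto C. Now: state=C, head=-2, tape[-3..1]=00000 (head:  ^)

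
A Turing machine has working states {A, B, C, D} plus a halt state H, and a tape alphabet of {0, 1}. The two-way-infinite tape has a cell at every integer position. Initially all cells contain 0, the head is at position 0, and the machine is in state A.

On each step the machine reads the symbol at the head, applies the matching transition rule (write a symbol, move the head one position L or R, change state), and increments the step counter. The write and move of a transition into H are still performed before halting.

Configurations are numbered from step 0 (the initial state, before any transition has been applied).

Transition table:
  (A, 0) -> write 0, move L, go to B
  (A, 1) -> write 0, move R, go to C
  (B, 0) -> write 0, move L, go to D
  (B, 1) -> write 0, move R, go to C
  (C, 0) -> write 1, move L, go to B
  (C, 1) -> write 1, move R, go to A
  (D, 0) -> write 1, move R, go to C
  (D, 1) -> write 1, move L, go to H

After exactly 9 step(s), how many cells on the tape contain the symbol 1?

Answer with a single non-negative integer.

Answer: 1

Derivation:
Step 1: in state A at pos 0, read 0 -> (A,0)->write 0,move L,goto B. Now: state=B, head=-1, tape[-2..1]=0000 (head:  ^)
Step 2: in state B at pos -1, read 0 -> (B,0)->write 0,move L,goto D. Now: state=D, head=-2, tape[-3..1]=00000 (head:  ^)
Step 3: in state D at pos -2, read 0 -> (D,0)->write 1,move R,goto C. Now: state=C, head=-1, tape[-3..1]=01000 (head:   ^)
Step 4: in state C at pos -1, read 0 -> (C,0)->write 1,move L,goto B. Now: state=B, head=-2, tape[-3..1]=01100 (head:  ^)
Step 5: in state B at pos -2, read 1 -> (B,1)->write 0,move R,goto C. Now: state=C, head=-1, tape[-3..1]=00100 (head:   ^)
Step 6: in state C at pos -1, read 1 -> (C,1)->write 1,move R,goto A. Now: state=A, head=0, tape[-3..1]=00100 (head:    ^)
Step 7: in state A at pos 0, read 0 -> (A,0)->write 0,move L,goto B. Now: state=B, head=-1, tape[-3..1]=00100 (head:   ^)
Step 8: in state B at pos -1, read 1 -> (B,1)->write 0,move R,goto C. Now: state=C, head=0, tape[-3..1]=00000 (head:    ^)
Step 9: in state C at pos 0, read 0 -> (C,0)->write 1,move L,goto B. Now: state=B, head=-1, tape[-3..1]=00010 (head:   ^)
Cells containing 1 after step 9: {0} -> 1 cell(s)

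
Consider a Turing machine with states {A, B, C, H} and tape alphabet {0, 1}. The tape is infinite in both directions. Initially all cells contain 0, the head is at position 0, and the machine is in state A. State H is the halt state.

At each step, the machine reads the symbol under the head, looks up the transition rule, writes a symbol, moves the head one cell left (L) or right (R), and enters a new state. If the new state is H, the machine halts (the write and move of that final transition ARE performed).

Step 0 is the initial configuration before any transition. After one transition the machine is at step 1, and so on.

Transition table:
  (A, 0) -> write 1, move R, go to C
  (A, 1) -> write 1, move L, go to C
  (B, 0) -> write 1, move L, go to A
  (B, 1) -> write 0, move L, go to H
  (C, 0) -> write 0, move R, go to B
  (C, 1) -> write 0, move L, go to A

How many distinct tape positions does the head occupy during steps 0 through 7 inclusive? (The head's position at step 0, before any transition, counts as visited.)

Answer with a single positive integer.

Answer: 4

Derivation:
Step 1: in state A at pos 0, read 0 -> (A,0)->write 1,move R,goto C. Now: state=C, head=1, tape[-1..2]=0100 (head:   ^)
Step 2: in state C at pos 1, read 0 -> (C,0)->write 0,move R,goto B. Now: state=B, head=2, tape[-1..3]=01000 (head:    ^)
Step 3: in state B at pos 2, read 0 -> (B,0)->write 1,move L,goto A. Now: state=A, head=1, tape[-1..3]=01010 (head:   ^)
Step 4: in state A at pos 1, read 0 -> (A,0)->write 1,move R,goto C. Now: state=C, head=2, tape[-1..3]=01110 (head:    ^)
Step 5: in state C at pos 2, read 1 -> (C,1)->write 0,move L,goto A. Now: state=A, head=1, tape[-1..3]=01100 (head:   ^)
Step 6: in state A at pos 1, read 1 -> (A,1)->write 1,move L,goto C. Now: state=C, head=0, tape[-1..3]=01100 (head:  ^)
Step 7: in state C at pos 0, read 1 -> (C,1)->write 0,move L,goto A. Now: state=A, head=-1, tape[-2..3]=000100 (head:  ^)
Head positions at steps 0..7: starting at 0, distinct positions visited = {-1, 0, 1, 2} -> 4 position(s)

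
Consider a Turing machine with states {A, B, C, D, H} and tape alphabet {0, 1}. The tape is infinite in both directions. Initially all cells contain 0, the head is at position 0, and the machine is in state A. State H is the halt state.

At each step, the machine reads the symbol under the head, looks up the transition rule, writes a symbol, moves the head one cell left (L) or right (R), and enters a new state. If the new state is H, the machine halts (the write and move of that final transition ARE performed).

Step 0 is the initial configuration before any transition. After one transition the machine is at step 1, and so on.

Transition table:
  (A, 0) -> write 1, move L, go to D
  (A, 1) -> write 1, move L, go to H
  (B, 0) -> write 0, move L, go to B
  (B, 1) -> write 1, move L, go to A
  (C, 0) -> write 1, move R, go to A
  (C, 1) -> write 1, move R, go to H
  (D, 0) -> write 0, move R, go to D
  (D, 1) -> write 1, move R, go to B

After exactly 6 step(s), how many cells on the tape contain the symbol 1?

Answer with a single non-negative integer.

Answer: 2

Derivation:
Step 1: in state A at pos 0, read 0 -> (A,0)->write 1,move L,goto D. Now: state=D, head=-1, tape[-2..1]=0010 (head:  ^)
Step 2: in state D at pos -1, read 0 -> (D,0)->write 0,move R,goto D. Now: state=D, head=0, tape[-2..1]=0010 (head:   ^)
Step 3: in state D at pos 0, read 1 -> (D,1)->write 1,move R,goto B. Now: state=B, head=1, tape[-2..2]=00100 (head:    ^)
Step 4: in state B at pos 1, read 0 -> (B,0)->write 0,move L,goto B. Now: state=B, head=0, tape[-2..2]=00100 (head:   ^)
Step 5: in state B at pos 0, read 1 -> (B,1)->write 1,move L,goto A. Now: state=A, head=-1, tape[-2..2]=00100 (head:  ^)
Step 6: in state A at pos -1, read 0 -> (A,0)->write 1,move L,goto D. Now: state=D, head=-2, tape[-3..2]=001100 (head:  ^)
Cells containing 1 after step 6: {-1, 0} -> 2 cell(s)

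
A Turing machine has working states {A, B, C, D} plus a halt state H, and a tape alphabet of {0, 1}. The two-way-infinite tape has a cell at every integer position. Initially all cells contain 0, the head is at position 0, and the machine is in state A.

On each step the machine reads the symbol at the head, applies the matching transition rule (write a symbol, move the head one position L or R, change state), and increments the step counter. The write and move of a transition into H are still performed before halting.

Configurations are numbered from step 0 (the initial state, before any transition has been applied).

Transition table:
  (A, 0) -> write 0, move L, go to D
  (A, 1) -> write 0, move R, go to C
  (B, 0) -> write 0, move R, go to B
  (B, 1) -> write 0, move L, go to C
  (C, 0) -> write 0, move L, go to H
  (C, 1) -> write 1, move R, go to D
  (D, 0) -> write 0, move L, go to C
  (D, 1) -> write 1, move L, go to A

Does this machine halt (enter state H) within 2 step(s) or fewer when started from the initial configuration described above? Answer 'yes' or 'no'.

Answer: no

Derivation:
Step 1: in state A at pos 0, read 0 -> (A,0)->write 0,move L,goto D. Now: state=D, head=-1, tape[-2..1]=0000 (head:  ^)
Step 2: in state D at pos -1, read 0 -> (D,0)->write 0,move L,goto C. Now: state=C, head=-2, tape[-3..1]=00000 (head:  ^)
After 2 step(s): state = C (not H) -> not halted within 2 -> no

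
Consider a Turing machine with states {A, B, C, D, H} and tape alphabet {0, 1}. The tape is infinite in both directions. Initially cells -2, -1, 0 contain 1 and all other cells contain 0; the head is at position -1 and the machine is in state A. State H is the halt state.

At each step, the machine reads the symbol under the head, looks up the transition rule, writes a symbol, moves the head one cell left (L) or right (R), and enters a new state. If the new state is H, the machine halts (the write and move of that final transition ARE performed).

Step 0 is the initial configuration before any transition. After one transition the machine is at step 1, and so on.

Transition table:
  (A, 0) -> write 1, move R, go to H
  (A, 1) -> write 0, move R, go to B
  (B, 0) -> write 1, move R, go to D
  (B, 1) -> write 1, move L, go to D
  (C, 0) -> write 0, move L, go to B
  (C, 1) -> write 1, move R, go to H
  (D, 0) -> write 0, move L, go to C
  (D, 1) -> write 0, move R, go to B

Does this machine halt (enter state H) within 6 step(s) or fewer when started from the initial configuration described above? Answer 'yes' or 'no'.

Step 1: in state A at pos -1, read 1 -> (A,1)->write 0,move R,goto B. Now: state=B, head=0, tape[-3..1]=01010 (head:    ^)
Step 2: in state B at pos 0, read 1 -> (B,1)->write 1,move L,goto D. Now: state=D, head=-1, tape[-3..1]=01010 (head:   ^)
Step 3: in state D at pos -1, read 0 -> (D,0)->write 0,move L,goto C. Now: state=C, head=-2, tape[-3..1]=01010 (head:  ^)
Step 4: in state C at pos -2, read 1 -> (C,1)->write 1,move R,goto H. Now: state=H, head=-1, tape[-3..1]=01010 (head:   ^)
State H reached at step 4; 4 <= 6 -> yes

Answer: yes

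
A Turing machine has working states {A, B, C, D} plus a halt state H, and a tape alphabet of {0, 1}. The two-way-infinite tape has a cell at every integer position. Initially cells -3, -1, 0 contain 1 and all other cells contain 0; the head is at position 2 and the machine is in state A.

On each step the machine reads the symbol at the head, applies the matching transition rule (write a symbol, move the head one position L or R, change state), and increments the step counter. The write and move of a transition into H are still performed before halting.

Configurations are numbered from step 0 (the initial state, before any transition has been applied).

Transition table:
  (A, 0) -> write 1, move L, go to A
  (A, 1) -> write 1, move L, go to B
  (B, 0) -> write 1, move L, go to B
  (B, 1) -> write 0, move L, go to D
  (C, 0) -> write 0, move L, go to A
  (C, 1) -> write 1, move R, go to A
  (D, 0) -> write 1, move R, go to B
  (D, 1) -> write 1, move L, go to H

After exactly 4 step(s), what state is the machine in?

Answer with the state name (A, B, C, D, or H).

Answer: D

Derivation:
Step 1: in state A at pos 2, read 0 -> (A,0)->write 1,move L,goto A. Now: state=A, head=1, tape[-4..3]=01011010 (head:      ^)
Step 2: in state A at pos 1, read 0 -> (A,0)->write 1,move L,goto A. Now: state=A, head=0, tape[-4..3]=01011110 (head:     ^)
Step 3: in state A at pos 0, read 1 -> (A,1)->write 1,move L,goto B. Now: state=B, head=-1, tape[-4..3]=01011110 (head:    ^)
Step 4: in state B at pos -1, read 1 -> (B,1)->write 0,move L,goto D. Now: state=D, head=-2, tape[-4..3]=01001110 (head:   ^)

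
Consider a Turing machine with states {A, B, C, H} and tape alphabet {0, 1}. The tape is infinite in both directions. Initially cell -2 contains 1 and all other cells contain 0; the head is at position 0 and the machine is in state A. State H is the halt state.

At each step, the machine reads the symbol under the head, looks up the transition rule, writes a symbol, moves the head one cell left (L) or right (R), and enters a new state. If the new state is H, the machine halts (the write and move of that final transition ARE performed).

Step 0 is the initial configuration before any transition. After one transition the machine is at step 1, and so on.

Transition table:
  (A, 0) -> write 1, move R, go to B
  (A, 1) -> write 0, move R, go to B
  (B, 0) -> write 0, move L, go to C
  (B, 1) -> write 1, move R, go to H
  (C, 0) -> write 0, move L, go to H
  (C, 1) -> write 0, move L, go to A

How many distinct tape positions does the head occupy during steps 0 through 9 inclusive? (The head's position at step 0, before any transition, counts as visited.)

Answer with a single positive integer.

Step 1: in state A at pos 0, read 0 -> (A,0)->write 1,move R,goto B. Now: state=B, head=1, tape[-3..2]=010100 (head:     ^)
Step 2: in state B at pos 1, read 0 -> (B,0)->write 0,move L,goto C. Now: state=C, head=0, tape[-3..2]=010100 (head:    ^)
Step 3: in state C at pos 0, read 1 -> (C,1)->write 0,move L,goto A. Now: state=A, head=-1, tape[-3..2]=010000 (head:   ^)
Step 4: in state A at pos -1, read 0 -> (A,0)->write 1,move R,goto B. Now: state=B, head=0, tape[-3..2]=011000 (head:    ^)
Step 5: in state B at pos 0, read 0 -> (B,0)->write 0,move L,goto C. Now: state=C, head=-1, tape[-3..2]=011000 (head:   ^)
Step 6: in state C at pos -1, read 1 -> (C,1)->write 0,move L,goto A. Now: state=A, head=-2, tape[-3..2]=010000 (head:  ^)
Step 7: in state A at pos -2, read 1 -> (A,1)->write 0,move R,goto B. Now: state=B, head=-1, tape[-3..2]=000000 (head:   ^)
Step 8: in state B at pos -1, read 0 -> (B,0)->write 0,move L,goto C. Now: state=C, head=-2, tape[-3..2]=000000 (head:  ^)
Step 9: in state C at pos -2, read 0 -> (C,0)->write 0,move L,goto H. Now: state=H, head=-3, tape[-4..2]=0000000 (head:  ^)
Head positions at steps 0..9: starting at 0, distinct positions visited = {-3, -2, -1, 0, 1} -> 5 position(s)

Answer: 5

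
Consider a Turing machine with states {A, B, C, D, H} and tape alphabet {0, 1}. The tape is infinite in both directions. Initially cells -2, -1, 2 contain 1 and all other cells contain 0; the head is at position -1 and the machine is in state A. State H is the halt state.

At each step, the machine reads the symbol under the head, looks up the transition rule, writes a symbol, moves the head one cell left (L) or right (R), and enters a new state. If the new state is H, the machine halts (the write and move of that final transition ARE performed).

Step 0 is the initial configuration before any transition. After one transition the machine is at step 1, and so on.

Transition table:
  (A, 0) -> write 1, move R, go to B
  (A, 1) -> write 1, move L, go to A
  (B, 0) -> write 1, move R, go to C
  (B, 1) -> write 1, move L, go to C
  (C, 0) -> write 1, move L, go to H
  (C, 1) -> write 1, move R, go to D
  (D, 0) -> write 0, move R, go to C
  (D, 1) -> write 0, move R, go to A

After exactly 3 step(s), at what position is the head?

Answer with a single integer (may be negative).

Step 1: in state A at pos -1, read 1 -> (A,1)->write 1,move L,goto A. Now: state=A, head=-2, tape[-3..3]=0110010 (head:  ^)
Step 2: in state A at pos -2, read 1 -> (A,1)->write 1,move L,goto A. Now: state=A, head=-3, tape[-4..3]=00110010 (head:  ^)
Step 3: in state A at pos -3, read 0 -> (A,0)->write 1,move R,goto B. Now: state=B, head=-2, tape[-4..3]=01110010 (head:   ^)

Answer: -2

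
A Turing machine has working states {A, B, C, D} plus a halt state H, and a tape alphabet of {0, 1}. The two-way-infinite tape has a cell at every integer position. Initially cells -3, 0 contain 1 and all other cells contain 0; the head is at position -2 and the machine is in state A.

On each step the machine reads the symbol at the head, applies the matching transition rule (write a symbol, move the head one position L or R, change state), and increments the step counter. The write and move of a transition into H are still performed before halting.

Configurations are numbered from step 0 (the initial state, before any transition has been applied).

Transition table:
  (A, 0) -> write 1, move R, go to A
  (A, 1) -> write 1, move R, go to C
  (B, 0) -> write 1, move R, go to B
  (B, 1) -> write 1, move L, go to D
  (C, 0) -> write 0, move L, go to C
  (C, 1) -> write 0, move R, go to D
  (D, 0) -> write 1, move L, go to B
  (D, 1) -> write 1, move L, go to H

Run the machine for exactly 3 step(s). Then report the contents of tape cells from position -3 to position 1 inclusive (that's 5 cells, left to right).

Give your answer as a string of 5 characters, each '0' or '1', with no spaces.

Step 1: in state A at pos -2, read 0 -> (A,0)->write 1,move R,goto A. Now: state=A, head=-1, tape[-4..1]=011010 (head:    ^)
Step 2: in state A at pos -1, read 0 -> (A,0)->write 1,move R,goto A. Now: state=A, head=0, tape[-4..1]=011110 (head:     ^)
Step 3: in state A at pos 0, read 1 -> (A,1)->write 1,move R,goto C. Now: state=C, head=1, tape[-4..2]=0111100 (head:      ^)

Answer: 11110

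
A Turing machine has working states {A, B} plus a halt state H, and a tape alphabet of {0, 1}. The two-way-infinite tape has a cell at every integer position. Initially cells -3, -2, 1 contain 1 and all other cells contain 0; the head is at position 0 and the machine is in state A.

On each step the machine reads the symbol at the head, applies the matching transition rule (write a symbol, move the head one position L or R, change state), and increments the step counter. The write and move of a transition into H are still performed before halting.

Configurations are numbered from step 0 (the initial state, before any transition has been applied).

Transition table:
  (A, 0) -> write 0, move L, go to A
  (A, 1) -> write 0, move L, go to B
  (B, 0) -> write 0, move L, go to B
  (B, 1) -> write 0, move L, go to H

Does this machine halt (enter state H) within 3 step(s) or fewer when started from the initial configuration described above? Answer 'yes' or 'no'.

Answer: no

Derivation:
Step 1: in state A at pos 0, read 0 -> (A,0)->write 0,move L,goto A. Now: state=A, head=-1, tape[-4..2]=0110010 (head:    ^)
Step 2: in state A at pos -1, read 0 -> (A,0)->write 0,move L,goto A. Now: state=A, head=-2, tape[-4..2]=0110010 (head:   ^)
Step 3: in state A at pos -2, read 1 -> (A,1)->write 0,move L,goto B. Now: state=B, head=-3, tape[-4..2]=0100010 (head:  ^)
After 3 step(s): state = B (not H) -> not halted within 3 -> no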